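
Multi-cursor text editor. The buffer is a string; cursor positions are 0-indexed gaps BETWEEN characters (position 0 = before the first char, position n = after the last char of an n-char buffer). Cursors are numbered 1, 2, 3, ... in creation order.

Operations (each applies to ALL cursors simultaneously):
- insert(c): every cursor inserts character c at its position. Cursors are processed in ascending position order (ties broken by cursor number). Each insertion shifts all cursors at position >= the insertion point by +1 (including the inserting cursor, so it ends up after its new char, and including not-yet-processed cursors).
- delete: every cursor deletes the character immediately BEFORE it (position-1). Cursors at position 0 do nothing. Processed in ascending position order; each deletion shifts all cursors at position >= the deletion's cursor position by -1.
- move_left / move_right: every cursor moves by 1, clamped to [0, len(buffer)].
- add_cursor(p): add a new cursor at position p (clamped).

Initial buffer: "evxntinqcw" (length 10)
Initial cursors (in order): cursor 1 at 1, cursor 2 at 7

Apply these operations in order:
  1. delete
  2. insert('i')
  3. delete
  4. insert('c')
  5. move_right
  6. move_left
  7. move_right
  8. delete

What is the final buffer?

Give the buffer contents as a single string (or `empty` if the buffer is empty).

Answer: cxnticcw

Derivation:
After op 1 (delete): buffer="vxntiqcw" (len 8), cursors c1@0 c2@5, authorship ........
After op 2 (insert('i')): buffer="ivxntiiqcw" (len 10), cursors c1@1 c2@7, authorship 1.....2...
After op 3 (delete): buffer="vxntiqcw" (len 8), cursors c1@0 c2@5, authorship ........
After op 4 (insert('c')): buffer="cvxnticqcw" (len 10), cursors c1@1 c2@7, authorship 1.....2...
After op 5 (move_right): buffer="cvxnticqcw" (len 10), cursors c1@2 c2@8, authorship 1.....2...
After op 6 (move_left): buffer="cvxnticqcw" (len 10), cursors c1@1 c2@7, authorship 1.....2...
After op 7 (move_right): buffer="cvxnticqcw" (len 10), cursors c1@2 c2@8, authorship 1.....2...
After op 8 (delete): buffer="cxnticcw" (len 8), cursors c1@1 c2@6, authorship 1....2..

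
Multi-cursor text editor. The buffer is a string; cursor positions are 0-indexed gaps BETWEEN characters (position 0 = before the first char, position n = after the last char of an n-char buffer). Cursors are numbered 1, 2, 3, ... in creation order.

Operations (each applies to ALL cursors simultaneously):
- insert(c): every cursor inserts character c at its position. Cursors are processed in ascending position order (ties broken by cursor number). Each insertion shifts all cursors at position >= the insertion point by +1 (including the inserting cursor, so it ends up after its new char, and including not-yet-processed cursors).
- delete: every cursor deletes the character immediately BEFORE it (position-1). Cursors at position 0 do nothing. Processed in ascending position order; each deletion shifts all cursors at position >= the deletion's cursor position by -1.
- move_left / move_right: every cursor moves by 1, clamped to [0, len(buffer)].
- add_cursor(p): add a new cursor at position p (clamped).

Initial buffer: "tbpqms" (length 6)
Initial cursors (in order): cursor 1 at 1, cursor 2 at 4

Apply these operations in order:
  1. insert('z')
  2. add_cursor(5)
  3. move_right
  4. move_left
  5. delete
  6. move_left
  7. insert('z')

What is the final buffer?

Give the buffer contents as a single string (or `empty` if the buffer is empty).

After op 1 (insert('z')): buffer="tzbpqzms" (len 8), cursors c1@2 c2@6, authorship .1...2..
After op 2 (add_cursor(5)): buffer="tzbpqzms" (len 8), cursors c1@2 c3@5 c2@6, authorship .1...2..
After op 3 (move_right): buffer="tzbpqzms" (len 8), cursors c1@3 c3@6 c2@7, authorship .1...2..
After op 4 (move_left): buffer="tzbpqzms" (len 8), cursors c1@2 c3@5 c2@6, authorship .1...2..
After op 5 (delete): buffer="tbpms" (len 5), cursors c1@1 c2@3 c3@3, authorship .....
After op 6 (move_left): buffer="tbpms" (len 5), cursors c1@0 c2@2 c3@2, authorship .....
After op 7 (insert('z')): buffer="ztbzzpms" (len 8), cursors c1@1 c2@5 c3@5, authorship 1..23...

Answer: ztbzzpms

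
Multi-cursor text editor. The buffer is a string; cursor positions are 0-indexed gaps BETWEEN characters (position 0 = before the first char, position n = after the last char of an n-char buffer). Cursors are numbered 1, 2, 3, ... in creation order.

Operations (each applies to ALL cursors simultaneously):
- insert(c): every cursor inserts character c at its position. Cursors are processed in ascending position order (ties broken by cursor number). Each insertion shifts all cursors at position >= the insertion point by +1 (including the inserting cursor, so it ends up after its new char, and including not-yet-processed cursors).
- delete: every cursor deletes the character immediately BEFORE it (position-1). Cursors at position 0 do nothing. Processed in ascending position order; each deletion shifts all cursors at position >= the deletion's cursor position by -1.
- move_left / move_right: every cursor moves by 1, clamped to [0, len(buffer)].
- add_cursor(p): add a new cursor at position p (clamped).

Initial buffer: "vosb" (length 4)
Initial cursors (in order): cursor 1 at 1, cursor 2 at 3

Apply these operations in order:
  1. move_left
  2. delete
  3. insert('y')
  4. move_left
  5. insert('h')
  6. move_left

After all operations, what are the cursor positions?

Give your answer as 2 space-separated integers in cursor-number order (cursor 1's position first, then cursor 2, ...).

After op 1 (move_left): buffer="vosb" (len 4), cursors c1@0 c2@2, authorship ....
After op 2 (delete): buffer="vsb" (len 3), cursors c1@0 c2@1, authorship ...
After op 3 (insert('y')): buffer="yvysb" (len 5), cursors c1@1 c2@3, authorship 1.2..
After op 4 (move_left): buffer="yvysb" (len 5), cursors c1@0 c2@2, authorship 1.2..
After op 5 (insert('h')): buffer="hyvhysb" (len 7), cursors c1@1 c2@4, authorship 11.22..
After op 6 (move_left): buffer="hyvhysb" (len 7), cursors c1@0 c2@3, authorship 11.22..

Answer: 0 3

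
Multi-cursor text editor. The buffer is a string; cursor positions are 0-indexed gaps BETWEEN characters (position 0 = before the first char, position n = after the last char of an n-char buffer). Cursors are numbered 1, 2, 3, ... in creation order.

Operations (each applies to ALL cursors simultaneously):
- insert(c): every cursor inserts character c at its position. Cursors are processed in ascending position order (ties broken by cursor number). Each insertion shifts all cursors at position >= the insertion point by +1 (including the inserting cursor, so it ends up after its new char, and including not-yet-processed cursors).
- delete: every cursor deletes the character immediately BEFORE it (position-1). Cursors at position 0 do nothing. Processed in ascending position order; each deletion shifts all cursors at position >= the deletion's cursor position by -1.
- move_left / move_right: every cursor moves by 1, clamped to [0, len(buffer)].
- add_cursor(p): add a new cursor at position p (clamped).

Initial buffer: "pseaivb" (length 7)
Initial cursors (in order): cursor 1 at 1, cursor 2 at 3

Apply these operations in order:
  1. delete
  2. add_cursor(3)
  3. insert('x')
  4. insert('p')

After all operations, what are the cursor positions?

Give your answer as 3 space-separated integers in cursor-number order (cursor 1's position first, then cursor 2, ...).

After op 1 (delete): buffer="saivb" (len 5), cursors c1@0 c2@1, authorship .....
After op 2 (add_cursor(3)): buffer="saivb" (len 5), cursors c1@0 c2@1 c3@3, authorship .....
After op 3 (insert('x')): buffer="xsxaixvb" (len 8), cursors c1@1 c2@3 c3@6, authorship 1.2..3..
After op 4 (insert('p')): buffer="xpsxpaixpvb" (len 11), cursors c1@2 c2@5 c3@9, authorship 11.22..33..

Answer: 2 5 9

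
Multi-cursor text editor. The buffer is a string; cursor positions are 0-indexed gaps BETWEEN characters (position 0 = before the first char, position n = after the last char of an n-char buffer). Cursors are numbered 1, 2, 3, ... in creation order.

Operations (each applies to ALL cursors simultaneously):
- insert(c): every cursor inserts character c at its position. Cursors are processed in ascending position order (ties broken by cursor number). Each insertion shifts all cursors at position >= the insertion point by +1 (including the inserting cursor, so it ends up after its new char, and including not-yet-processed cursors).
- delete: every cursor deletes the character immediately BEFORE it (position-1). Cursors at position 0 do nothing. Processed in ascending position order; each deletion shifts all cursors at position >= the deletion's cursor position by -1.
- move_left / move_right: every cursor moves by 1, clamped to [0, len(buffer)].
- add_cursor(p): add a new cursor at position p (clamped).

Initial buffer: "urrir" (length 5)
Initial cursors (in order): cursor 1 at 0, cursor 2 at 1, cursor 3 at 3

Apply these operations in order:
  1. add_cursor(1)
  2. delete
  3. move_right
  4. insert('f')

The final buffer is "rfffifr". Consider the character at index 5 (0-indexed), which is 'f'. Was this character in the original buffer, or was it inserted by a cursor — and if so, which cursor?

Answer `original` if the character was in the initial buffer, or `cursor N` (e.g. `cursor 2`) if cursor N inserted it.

Answer: cursor 3

Derivation:
After op 1 (add_cursor(1)): buffer="urrir" (len 5), cursors c1@0 c2@1 c4@1 c3@3, authorship .....
After op 2 (delete): buffer="rir" (len 3), cursors c1@0 c2@0 c4@0 c3@1, authorship ...
After op 3 (move_right): buffer="rir" (len 3), cursors c1@1 c2@1 c4@1 c3@2, authorship ...
After op 4 (insert('f')): buffer="rfffifr" (len 7), cursors c1@4 c2@4 c4@4 c3@6, authorship .124.3.
Authorship (.=original, N=cursor N): . 1 2 4 . 3 .
Index 5: author = 3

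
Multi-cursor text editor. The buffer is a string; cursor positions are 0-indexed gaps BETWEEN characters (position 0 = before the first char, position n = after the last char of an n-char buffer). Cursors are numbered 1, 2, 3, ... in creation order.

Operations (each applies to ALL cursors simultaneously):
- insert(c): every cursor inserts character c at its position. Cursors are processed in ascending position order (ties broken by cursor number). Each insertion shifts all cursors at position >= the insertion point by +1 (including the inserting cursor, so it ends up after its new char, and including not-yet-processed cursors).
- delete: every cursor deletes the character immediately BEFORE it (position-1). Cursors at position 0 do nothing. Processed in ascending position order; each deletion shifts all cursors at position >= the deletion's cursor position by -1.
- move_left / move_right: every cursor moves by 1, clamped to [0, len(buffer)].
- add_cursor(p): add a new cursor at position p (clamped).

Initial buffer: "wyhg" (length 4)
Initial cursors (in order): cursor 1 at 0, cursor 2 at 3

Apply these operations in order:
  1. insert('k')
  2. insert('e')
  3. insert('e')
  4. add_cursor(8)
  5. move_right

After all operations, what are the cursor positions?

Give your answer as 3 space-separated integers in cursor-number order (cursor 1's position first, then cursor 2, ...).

After op 1 (insert('k')): buffer="kwyhkg" (len 6), cursors c1@1 c2@5, authorship 1...2.
After op 2 (insert('e')): buffer="kewyhkeg" (len 8), cursors c1@2 c2@7, authorship 11...22.
After op 3 (insert('e')): buffer="keewyhkeeg" (len 10), cursors c1@3 c2@9, authorship 111...222.
After op 4 (add_cursor(8)): buffer="keewyhkeeg" (len 10), cursors c1@3 c3@8 c2@9, authorship 111...222.
After op 5 (move_right): buffer="keewyhkeeg" (len 10), cursors c1@4 c3@9 c2@10, authorship 111...222.

Answer: 4 10 9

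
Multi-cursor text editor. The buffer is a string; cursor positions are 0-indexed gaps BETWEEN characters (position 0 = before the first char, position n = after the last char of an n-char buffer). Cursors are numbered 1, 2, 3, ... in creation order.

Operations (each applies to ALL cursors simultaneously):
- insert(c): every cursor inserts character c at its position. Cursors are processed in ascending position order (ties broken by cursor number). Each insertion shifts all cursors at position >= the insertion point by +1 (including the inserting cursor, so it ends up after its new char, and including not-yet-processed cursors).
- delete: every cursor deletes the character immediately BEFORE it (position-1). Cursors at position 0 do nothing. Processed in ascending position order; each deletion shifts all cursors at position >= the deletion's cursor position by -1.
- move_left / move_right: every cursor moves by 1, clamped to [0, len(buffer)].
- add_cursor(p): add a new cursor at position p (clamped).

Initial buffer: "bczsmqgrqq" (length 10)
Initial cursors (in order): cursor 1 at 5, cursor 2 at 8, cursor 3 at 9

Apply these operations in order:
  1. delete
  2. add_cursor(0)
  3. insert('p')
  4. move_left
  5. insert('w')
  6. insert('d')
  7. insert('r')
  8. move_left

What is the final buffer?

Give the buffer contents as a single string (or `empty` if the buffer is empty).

After op 1 (delete): buffer="bczsqgq" (len 7), cursors c1@4 c2@6 c3@6, authorship .......
After op 2 (add_cursor(0)): buffer="bczsqgq" (len 7), cursors c4@0 c1@4 c2@6 c3@6, authorship .......
After op 3 (insert('p')): buffer="pbczspqgppq" (len 11), cursors c4@1 c1@6 c2@10 c3@10, authorship 4....1..23.
After op 4 (move_left): buffer="pbczspqgppq" (len 11), cursors c4@0 c1@5 c2@9 c3@9, authorship 4....1..23.
After op 5 (insert('w')): buffer="wpbczswpqgpwwpq" (len 15), cursors c4@1 c1@7 c2@13 c3@13, authorship 44....11..2233.
After op 6 (insert('d')): buffer="wdpbczswdpqgpwwddpq" (len 19), cursors c4@2 c1@9 c2@17 c3@17, authorship 444....111..223233.
After op 7 (insert('r')): buffer="wdrpbczswdrpqgpwwddrrpq" (len 23), cursors c4@3 c1@11 c2@21 c3@21, authorship 4444....1111..22323233.
After op 8 (move_left): buffer="wdrpbczswdrpqgpwwddrrpq" (len 23), cursors c4@2 c1@10 c2@20 c3@20, authorship 4444....1111..22323233.

Answer: wdrpbczswdrpqgpwwddrrpq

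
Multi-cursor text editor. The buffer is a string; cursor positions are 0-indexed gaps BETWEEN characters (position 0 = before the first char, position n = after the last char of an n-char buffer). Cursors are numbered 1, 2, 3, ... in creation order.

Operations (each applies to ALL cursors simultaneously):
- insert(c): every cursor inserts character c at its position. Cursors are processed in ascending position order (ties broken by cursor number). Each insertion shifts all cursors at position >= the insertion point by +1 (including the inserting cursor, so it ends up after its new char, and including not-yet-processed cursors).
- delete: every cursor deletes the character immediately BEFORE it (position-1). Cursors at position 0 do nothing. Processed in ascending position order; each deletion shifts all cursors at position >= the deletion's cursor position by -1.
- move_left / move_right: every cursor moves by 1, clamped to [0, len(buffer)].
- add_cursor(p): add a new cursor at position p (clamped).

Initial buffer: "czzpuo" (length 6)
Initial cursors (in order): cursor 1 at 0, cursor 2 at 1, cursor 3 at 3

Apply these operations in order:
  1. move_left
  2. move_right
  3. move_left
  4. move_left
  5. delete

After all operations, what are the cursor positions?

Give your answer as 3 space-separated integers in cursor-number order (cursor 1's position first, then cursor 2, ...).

Answer: 0 0 0

Derivation:
After op 1 (move_left): buffer="czzpuo" (len 6), cursors c1@0 c2@0 c3@2, authorship ......
After op 2 (move_right): buffer="czzpuo" (len 6), cursors c1@1 c2@1 c3@3, authorship ......
After op 3 (move_left): buffer="czzpuo" (len 6), cursors c1@0 c2@0 c3@2, authorship ......
After op 4 (move_left): buffer="czzpuo" (len 6), cursors c1@0 c2@0 c3@1, authorship ......
After op 5 (delete): buffer="zzpuo" (len 5), cursors c1@0 c2@0 c3@0, authorship .....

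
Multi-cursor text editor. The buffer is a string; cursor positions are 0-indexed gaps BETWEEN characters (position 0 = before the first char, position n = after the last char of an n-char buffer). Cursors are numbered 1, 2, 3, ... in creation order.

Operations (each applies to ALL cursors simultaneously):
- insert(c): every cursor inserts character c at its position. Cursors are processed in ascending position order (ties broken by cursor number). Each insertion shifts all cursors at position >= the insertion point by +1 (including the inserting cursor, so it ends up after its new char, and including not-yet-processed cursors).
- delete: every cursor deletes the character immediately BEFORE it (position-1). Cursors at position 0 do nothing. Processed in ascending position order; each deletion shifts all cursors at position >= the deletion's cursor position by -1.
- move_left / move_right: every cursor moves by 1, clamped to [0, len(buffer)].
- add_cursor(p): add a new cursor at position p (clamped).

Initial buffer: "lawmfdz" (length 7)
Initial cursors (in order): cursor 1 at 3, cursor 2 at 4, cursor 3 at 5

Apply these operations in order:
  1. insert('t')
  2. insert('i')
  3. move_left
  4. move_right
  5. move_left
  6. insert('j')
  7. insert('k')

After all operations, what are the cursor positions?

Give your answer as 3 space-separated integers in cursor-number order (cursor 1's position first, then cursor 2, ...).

After op 1 (insert('t')): buffer="lawtmtftdz" (len 10), cursors c1@4 c2@6 c3@8, authorship ...1.2.3..
After op 2 (insert('i')): buffer="lawtimtiftidz" (len 13), cursors c1@5 c2@8 c3@11, authorship ...11.22.33..
After op 3 (move_left): buffer="lawtimtiftidz" (len 13), cursors c1@4 c2@7 c3@10, authorship ...11.22.33..
After op 4 (move_right): buffer="lawtimtiftidz" (len 13), cursors c1@5 c2@8 c3@11, authorship ...11.22.33..
After op 5 (move_left): buffer="lawtimtiftidz" (len 13), cursors c1@4 c2@7 c3@10, authorship ...11.22.33..
After op 6 (insert('j')): buffer="lawtjimtjiftjidz" (len 16), cursors c1@5 c2@9 c3@13, authorship ...111.222.333..
After op 7 (insert('k')): buffer="lawtjkimtjkiftjkidz" (len 19), cursors c1@6 c2@11 c3@16, authorship ...1111.2222.3333..

Answer: 6 11 16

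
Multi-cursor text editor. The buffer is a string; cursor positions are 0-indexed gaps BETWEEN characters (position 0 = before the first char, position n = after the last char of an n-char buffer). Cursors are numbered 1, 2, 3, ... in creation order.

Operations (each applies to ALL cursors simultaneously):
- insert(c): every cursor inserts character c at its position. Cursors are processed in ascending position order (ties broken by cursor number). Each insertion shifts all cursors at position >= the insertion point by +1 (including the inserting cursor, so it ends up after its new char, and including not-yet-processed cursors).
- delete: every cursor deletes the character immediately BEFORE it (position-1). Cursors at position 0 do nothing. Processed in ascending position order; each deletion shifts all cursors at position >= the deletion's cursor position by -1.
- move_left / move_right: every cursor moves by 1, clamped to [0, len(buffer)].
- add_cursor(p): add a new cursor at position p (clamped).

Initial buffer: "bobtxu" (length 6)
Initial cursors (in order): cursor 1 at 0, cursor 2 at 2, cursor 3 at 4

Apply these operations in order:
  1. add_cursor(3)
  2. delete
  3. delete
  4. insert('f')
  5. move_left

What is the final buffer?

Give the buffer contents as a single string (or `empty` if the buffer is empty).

Answer: ffffxu

Derivation:
After op 1 (add_cursor(3)): buffer="bobtxu" (len 6), cursors c1@0 c2@2 c4@3 c3@4, authorship ......
After op 2 (delete): buffer="bxu" (len 3), cursors c1@0 c2@1 c3@1 c4@1, authorship ...
After op 3 (delete): buffer="xu" (len 2), cursors c1@0 c2@0 c3@0 c4@0, authorship ..
After op 4 (insert('f')): buffer="ffffxu" (len 6), cursors c1@4 c2@4 c3@4 c4@4, authorship 1234..
After op 5 (move_left): buffer="ffffxu" (len 6), cursors c1@3 c2@3 c3@3 c4@3, authorship 1234..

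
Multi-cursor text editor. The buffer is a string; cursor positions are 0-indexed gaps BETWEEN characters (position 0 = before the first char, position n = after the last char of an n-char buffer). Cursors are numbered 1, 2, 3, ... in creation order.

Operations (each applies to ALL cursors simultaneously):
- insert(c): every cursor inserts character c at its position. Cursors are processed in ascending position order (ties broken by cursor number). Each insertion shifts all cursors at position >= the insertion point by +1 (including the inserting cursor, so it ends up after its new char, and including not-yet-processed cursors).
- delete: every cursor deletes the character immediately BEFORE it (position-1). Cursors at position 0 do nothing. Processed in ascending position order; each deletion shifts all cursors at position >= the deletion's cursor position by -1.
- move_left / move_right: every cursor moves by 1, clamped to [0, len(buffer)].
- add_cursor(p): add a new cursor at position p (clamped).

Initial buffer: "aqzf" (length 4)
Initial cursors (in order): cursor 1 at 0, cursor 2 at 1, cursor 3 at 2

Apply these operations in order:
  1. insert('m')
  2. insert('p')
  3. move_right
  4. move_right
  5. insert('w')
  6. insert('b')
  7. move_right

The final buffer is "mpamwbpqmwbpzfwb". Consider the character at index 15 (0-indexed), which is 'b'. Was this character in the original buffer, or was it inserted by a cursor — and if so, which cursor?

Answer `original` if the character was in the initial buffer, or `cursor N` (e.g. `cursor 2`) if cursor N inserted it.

Answer: cursor 3

Derivation:
After op 1 (insert('m')): buffer="mamqmzf" (len 7), cursors c1@1 c2@3 c3@5, authorship 1.2.3..
After op 2 (insert('p')): buffer="mpampqmpzf" (len 10), cursors c1@2 c2@5 c3@8, authorship 11.22.33..
After op 3 (move_right): buffer="mpampqmpzf" (len 10), cursors c1@3 c2@6 c3@9, authorship 11.22.33..
After op 4 (move_right): buffer="mpampqmpzf" (len 10), cursors c1@4 c2@7 c3@10, authorship 11.22.33..
After op 5 (insert('w')): buffer="mpamwpqmwpzfw" (len 13), cursors c1@5 c2@9 c3@13, authorship 11.212.323..3
After op 6 (insert('b')): buffer="mpamwbpqmwbpzfwb" (len 16), cursors c1@6 c2@11 c3@16, authorship 11.2112.3223..33
After op 7 (move_right): buffer="mpamwbpqmwbpzfwb" (len 16), cursors c1@7 c2@12 c3@16, authorship 11.2112.3223..33
Authorship (.=original, N=cursor N): 1 1 . 2 1 1 2 . 3 2 2 3 . . 3 3
Index 15: author = 3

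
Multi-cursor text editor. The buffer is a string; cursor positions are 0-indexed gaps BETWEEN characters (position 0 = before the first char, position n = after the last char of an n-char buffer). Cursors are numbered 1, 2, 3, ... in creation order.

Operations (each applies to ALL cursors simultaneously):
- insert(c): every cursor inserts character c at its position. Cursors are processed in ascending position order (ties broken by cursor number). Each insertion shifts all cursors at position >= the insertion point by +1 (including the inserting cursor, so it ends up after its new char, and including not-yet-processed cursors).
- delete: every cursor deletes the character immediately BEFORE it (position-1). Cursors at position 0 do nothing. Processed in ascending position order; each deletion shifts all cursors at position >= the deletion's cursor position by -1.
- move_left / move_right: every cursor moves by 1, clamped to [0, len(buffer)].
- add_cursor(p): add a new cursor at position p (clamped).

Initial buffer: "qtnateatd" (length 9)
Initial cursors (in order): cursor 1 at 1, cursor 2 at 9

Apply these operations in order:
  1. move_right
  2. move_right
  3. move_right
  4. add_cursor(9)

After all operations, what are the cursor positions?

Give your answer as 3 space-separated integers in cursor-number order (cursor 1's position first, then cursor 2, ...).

Answer: 4 9 9

Derivation:
After op 1 (move_right): buffer="qtnateatd" (len 9), cursors c1@2 c2@9, authorship .........
After op 2 (move_right): buffer="qtnateatd" (len 9), cursors c1@3 c2@9, authorship .........
After op 3 (move_right): buffer="qtnateatd" (len 9), cursors c1@4 c2@9, authorship .........
After op 4 (add_cursor(9)): buffer="qtnateatd" (len 9), cursors c1@4 c2@9 c3@9, authorship .........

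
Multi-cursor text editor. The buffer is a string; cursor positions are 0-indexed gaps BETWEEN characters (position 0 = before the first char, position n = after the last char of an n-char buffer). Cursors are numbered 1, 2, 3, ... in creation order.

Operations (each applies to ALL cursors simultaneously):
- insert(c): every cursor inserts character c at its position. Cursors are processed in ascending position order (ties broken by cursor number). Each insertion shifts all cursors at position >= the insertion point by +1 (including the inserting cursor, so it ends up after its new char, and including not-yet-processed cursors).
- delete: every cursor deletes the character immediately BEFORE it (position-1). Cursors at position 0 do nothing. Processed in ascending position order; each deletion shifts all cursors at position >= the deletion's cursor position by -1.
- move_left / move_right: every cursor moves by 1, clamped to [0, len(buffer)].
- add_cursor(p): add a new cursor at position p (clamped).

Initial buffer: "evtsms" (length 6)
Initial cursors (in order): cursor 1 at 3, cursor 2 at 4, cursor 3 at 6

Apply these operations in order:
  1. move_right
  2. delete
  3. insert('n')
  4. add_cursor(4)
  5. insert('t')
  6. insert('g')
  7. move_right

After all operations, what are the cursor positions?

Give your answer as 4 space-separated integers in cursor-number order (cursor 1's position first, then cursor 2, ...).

After op 1 (move_right): buffer="evtsms" (len 6), cursors c1@4 c2@5 c3@6, authorship ......
After op 2 (delete): buffer="evt" (len 3), cursors c1@3 c2@3 c3@3, authorship ...
After op 3 (insert('n')): buffer="evtnnn" (len 6), cursors c1@6 c2@6 c3@6, authorship ...123
After op 4 (add_cursor(4)): buffer="evtnnn" (len 6), cursors c4@4 c1@6 c2@6 c3@6, authorship ...123
After op 5 (insert('t')): buffer="evtntnnttt" (len 10), cursors c4@5 c1@10 c2@10 c3@10, authorship ...1423123
After op 6 (insert('g')): buffer="evtntgnntttggg" (len 14), cursors c4@6 c1@14 c2@14 c3@14, authorship ...14423123123
After op 7 (move_right): buffer="evtntgnntttggg" (len 14), cursors c4@7 c1@14 c2@14 c3@14, authorship ...14423123123

Answer: 14 14 14 7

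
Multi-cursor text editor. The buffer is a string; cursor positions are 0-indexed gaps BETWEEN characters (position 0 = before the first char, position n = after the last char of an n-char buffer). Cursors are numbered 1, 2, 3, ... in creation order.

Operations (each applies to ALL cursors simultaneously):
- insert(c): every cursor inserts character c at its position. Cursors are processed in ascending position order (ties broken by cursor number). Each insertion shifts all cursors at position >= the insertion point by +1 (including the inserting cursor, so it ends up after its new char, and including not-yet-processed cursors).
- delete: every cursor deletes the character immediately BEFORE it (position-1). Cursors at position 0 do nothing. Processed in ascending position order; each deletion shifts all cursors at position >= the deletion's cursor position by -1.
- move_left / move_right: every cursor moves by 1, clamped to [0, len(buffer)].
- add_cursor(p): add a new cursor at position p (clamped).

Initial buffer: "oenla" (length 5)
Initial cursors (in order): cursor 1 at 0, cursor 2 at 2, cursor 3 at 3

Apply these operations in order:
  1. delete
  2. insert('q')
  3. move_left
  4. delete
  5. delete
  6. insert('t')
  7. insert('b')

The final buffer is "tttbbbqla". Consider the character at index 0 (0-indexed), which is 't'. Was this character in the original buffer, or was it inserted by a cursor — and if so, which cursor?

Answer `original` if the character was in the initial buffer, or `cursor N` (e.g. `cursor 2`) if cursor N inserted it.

Answer: cursor 1

Derivation:
After op 1 (delete): buffer="ola" (len 3), cursors c1@0 c2@1 c3@1, authorship ...
After op 2 (insert('q')): buffer="qoqqla" (len 6), cursors c1@1 c2@4 c3@4, authorship 1.23..
After op 3 (move_left): buffer="qoqqla" (len 6), cursors c1@0 c2@3 c3@3, authorship 1.23..
After op 4 (delete): buffer="qqla" (len 4), cursors c1@0 c2@1 c3@1, authorship 13..
After op 5 (delete): buffer="qla" (len 3), cursors c1@0 c2@0 c3@0, authorship 3..
After op 6 (insert('t')): buffer="tttqla" (len 6), cursors c1@3 c2@3 c3@3, authorship 1233..
After op 7 (insert('b')): buffer="tttbbbqla" (len 9), cursors c1@6 c2@6 c3@6, authorship 1231233..
Authorship (.=original, N=cursor N): 1 2 3 1 2 3 3 . .
Index 0: author = 1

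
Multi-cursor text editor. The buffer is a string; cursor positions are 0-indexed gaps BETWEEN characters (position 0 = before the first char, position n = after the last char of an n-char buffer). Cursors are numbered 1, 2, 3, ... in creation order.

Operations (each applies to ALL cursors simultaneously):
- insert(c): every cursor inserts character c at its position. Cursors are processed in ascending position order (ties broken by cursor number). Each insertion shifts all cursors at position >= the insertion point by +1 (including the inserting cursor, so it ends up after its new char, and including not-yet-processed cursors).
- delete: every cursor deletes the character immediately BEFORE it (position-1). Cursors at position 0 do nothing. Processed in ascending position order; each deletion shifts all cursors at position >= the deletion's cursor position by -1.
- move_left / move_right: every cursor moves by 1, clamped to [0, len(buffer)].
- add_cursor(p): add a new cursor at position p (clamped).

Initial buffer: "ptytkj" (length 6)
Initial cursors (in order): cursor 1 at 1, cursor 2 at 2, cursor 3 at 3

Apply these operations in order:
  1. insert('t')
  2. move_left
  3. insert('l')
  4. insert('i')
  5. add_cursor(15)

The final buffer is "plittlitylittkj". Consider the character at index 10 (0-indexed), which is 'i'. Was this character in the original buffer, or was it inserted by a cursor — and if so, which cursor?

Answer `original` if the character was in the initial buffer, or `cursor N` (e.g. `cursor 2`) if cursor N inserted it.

Answer: cursor 3

Derivation:
After op 1 (insert('t')): buffer="ptttyttkj" (len 9), cursors c1@2 c2@4 c3@6, authorship .1.2.3...
After op 2 (move_left): buffer="ptttyttkj" (len 9), cursors c1@1 c2@3 c3@5, authorship .1.2.3...
After op 3 (insert('l')): buffer="plttltylttkj" (len 12), cursors c1@2 c2@5 c3@8, authorship .11.22.33...
After op 4 (insert('i')): buffer="plittlitylittkj" (len 15), cursors c1@3 c2@7 c3@11, authorship .111.222.333...
After op 5 (add_cursor(15)): buffer="plittlitylittkj" (len 15), cursors c1@3 c2@7 c3@11 c4@15, authorship .111.222.333...
Authorship (.=original, N=cursor N): . 1 1 1 . 2 2 2 . 3 3 3 . . .
Index 10: author = 3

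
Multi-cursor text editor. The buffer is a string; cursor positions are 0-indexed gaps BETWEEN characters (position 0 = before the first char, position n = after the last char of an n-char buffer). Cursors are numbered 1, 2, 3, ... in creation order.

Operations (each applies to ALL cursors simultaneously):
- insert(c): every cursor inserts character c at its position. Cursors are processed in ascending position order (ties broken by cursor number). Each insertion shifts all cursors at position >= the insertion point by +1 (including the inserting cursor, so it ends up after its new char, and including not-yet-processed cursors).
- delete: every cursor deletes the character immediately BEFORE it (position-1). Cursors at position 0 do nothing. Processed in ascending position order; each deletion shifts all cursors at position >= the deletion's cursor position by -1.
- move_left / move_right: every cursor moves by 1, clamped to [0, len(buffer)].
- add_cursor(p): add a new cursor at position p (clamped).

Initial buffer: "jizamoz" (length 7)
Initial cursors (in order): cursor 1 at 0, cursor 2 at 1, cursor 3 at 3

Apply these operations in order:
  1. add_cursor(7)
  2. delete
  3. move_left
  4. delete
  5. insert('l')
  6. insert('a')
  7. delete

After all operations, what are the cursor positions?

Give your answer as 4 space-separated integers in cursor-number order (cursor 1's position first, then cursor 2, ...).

Answer: 3 3 3 6

Derivation:
After op 1 (add_cursor(7)): buffer="jizamoz" (len 7), cursors c1@0 c2@1 c3@3 c4@7, authorship .......
After op 2 (delete): buffer="iamo" (len 4), cursors c1@0 c2@0 c3@1 c4@4, authorship ....
After op 3 (move_left): buffer="iamo" (len 4), cursors c1@0 c2@0 c3@0 c4@3, authorship ....
After op 4 (delete): buffer="iao" (len 3), cursors c1@0 c2@0 c3@0 c4@2, authorship ...
After op 5 (insert('l')): buffer="lllialo" (len 7), cursors c1@3 c2@3 c3@3 c4@6, authorship 123..4.
After op 6 (insert('a')): buffer="lllaaaialao" (len 11), cursors c1@6 c2@6 c3@6 c4@10, authorship 123123..44.
After op 7 (delete): buffer="lllialo" (len 7), cursors c1@3 c2@3 c3@3 c4@6, authorship 123..4.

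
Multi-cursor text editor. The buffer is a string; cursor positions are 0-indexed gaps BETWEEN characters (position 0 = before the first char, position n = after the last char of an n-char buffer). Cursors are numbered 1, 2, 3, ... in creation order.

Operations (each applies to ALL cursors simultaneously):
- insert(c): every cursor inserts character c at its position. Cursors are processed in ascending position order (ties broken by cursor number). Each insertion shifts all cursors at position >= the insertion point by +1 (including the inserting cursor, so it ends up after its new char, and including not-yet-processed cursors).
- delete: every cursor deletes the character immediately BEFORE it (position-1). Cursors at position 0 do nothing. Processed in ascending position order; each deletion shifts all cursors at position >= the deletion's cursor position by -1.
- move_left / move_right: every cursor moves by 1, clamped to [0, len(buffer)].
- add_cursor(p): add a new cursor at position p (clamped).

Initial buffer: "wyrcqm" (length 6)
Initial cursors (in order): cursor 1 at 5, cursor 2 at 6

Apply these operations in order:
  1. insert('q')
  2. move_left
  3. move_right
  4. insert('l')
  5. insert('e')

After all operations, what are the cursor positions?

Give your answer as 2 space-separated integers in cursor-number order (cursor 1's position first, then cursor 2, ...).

After op 1 (insert('q')): buffer="wyrcqqmq" (len 8), cursors c1@6 c2@8, authorship .....1.2
After op 2 (move_left): buffer="wyrcqqmq" (len 8), cursors c1@5 c2@7, authorship .....1.2
After op 3 (move_right): buffer="wyrcqqmq" (len 8), cursors c1@6 c2@8, authorship .....1.2
After op 4 (insert('l')): buffer="wyrcqqlmql" (len 10), cursors c1@7 c2@10, authorship .....11.22
After op 5 (insert('e')): buffer="wyrcqqlemqle" (len 12), cursors c1@8 c2@12, authorship .....111.222

Answer: 8 12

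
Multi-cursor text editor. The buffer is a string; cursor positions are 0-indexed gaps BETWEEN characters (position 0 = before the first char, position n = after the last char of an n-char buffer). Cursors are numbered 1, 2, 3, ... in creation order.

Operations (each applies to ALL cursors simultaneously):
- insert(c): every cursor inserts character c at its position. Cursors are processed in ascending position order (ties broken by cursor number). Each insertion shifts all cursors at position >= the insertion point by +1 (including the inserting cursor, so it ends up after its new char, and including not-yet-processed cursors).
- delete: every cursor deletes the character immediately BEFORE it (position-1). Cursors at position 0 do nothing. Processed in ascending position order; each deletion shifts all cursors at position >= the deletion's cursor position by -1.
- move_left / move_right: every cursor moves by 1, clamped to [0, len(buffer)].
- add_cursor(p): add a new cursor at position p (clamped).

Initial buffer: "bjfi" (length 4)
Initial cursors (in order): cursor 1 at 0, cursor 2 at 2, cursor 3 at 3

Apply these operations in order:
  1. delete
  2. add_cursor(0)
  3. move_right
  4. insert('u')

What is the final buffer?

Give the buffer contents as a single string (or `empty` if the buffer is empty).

Answer: buuiuu

Derivation:
After op 1 (delete): buffer="bi" (len 2), cursors c1@0 c2@1 c3@1, authorship ..
After op 2 (add_cursor(0)): buffer="bi" (len 2), cursors c1@0 c4@0 c2@1 c3@1, authorship ..
After op 3 (move_right): buffer="bi" (len 2), cursors c1@1 c4@1 c2@2 c3@2, authorship ..
After op 4 (insert('u')): buffer="buuiuu" (len 6), cursors c1@3 c4@3 c2@6 c3@6, authorship .14.23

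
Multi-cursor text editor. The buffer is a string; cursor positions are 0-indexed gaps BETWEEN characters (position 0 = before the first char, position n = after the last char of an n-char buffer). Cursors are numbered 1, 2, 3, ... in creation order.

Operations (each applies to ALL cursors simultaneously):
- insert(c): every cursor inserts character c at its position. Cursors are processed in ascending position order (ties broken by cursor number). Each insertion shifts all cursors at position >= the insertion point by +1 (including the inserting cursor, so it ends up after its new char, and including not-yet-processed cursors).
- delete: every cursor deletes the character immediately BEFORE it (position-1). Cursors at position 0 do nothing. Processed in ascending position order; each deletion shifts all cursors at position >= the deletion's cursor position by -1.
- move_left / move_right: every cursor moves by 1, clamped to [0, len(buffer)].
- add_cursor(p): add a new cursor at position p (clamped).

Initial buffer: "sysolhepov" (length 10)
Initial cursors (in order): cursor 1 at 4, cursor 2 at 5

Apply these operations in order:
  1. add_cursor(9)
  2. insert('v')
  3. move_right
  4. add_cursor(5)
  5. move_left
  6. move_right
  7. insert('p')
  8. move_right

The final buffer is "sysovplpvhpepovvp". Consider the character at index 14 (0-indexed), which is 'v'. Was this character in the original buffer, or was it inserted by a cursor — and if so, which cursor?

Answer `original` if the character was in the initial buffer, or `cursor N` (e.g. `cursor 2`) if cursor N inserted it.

After op 1 (add_cursor(9)): buffer="sysolhepov" (len 10), cursors c1@4 c2@5 c3@9, authorship ..........
After op 2 (insert('v')): buffer="sysovlvhepovv" (len 13), cursors c1@5 c2@7 c3@12, authorship ....1.2....3.
After op 3 (move_right): buffer="sysovlvhepovv" (len 13), cursors c1@6 c2@8 c3@13, authorship ....1.2....3.
After op 4 (add_cursor(5)): buffer="sysovlvhepovv" (len 13), cursors c4@5 c1@6 c2@8 c3@13, authorship ....1.2....3.
After op 5 (move_left): buffer="sysovlvhepovv" (len 13), cursors c4@4 c1@5 c2@7 c3@12, authorship ....1.2....3.
After op 6 (move_right): buffer="sysovlvhepovv" (len 13), cursors c4@5 c1@6 c2@8 c3@13, authorship ....1.2....3.
After op 7 (insert('p')): buffer="sysovplpvhpepovvp" (len 17), cursors c4@6 c1@8 c2@11 c3@17, authorship ....14.12.2...3.3
After op 8 (move_right): buffer="sysovplpvhpepovvp" (len 17), cursors c4@7 c1@9 c2@12 c3@17, authorship ....14.12.2...3.3
Authorship (.=original, N=cursor N): . . . . 1 4 . 1 2 . 2 . . . 3 . 3
Index 14: author = 3

Answer: cursor 3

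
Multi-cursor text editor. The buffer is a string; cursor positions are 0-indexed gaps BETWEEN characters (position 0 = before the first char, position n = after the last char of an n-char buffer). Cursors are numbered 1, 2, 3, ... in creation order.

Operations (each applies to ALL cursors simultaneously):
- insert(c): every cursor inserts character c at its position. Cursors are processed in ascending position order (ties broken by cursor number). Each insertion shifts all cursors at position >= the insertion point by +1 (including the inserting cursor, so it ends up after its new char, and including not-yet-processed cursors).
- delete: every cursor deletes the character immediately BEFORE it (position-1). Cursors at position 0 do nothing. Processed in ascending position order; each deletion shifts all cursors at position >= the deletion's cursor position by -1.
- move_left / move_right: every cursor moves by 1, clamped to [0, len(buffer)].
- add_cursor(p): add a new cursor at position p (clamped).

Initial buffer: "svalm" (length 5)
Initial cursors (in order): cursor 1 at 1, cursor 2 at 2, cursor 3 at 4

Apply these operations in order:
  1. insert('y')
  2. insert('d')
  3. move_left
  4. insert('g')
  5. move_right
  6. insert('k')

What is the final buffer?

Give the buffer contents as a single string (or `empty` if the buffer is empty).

After op 1 (insert('y')): buffer="syvyalym" (len 8), cursors c1@2 c2@4 c3@7, authorship .1.2..3.
After op 2 (insert('d')): buffer="sydvydalydm" (len 11), cursors c1@3 c2@6 c3@10, authorship .11.22..33.
After op 3 (move_left): buffer="sydvydalydm" (len 11), cursors c1@2 c2@5 c3@9, authorship .11.22..33.
After op 4 (insert('g')): buffer="sygdvygdalygdm" (len 14), cursors c1@3 c2@7 c3@12, authorship .111.222..333.
After op 5 (move_right): buffer="sygdvygdalygdm" (len 14), cursors c1@4 c2@8 c3@13, authorship .111.222..333.
After op 6 (insert('k')): buffer="sygdkvygdkalygdkm" (len 17), cursors c1@5 c2@10 c3@16, authorship .1111.2222..3333.

Answer: sygdkvygdkalygdkm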